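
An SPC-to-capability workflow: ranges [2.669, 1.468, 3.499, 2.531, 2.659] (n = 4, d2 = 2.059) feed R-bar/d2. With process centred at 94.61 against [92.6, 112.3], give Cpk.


R_bar = (2.669 + 1.468 + 3.499 + 2.531 + 2.659) / 5 = 2.5652
sigma = R_bar / d2 = 2.5652 / 2.059 = 1.2458475
Cp = (USL - LSL)/(6*sigma) = (112.3 - 92.6)/(6*1.2458475) = 2.6354
Cpu = (112.3 - 94.61)/(3*1.2458475) = 4.7331
Cpl = (94.61 - 92.6)/(3*1.2458475) = 0.5378
Cpk = min(Cpu, Cpl) = 0.5378

0.5378


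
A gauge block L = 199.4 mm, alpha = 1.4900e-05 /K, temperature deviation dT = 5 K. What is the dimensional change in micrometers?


dL = L * alpha * dT
= 199.4 * 1.4900e-05 * 5
= 0.0148553 mm
dL_um = 0.0148553 * 1000 = 14.8553 um

14.8553


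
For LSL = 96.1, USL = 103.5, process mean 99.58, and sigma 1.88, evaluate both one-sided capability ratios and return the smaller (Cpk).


Cpu = (USL - mean) / (3*sigma) = (103.5 - 99.58) / (3*1.88) = 0.6950
Cpl = (mean - LSL) / (3*sigma) = (99.58 - 96.1) / (3*1.88) = 0.6170
Cpk = min(Cpu, Cpl) = 0.6170

0.6170


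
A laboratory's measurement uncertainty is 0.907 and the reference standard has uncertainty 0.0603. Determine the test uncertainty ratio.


TUR = u_lab / u_ref
= 0.907 / 0.0603
= 15.0415

15.0415


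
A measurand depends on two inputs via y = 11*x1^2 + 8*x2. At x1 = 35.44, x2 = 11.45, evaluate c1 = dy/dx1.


y = 11*x1^2 + 8*x2
dy/dx1 = 2*11*x1
Evaluate at x1 = 35.44: c1 = 22 * 35.44
c1 = 779.6800

779.6800


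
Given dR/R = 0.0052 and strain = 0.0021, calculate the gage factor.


GF = (dR/R) / epsilon
= 0.0052 / 0.0021
= 2.4762

2.4762


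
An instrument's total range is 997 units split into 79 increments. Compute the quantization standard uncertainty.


resolution = range / divisions
resolution = 997 / 79 = 12.620253
u_res = resolution / (2*sqrt(3))
u_res = 12.620253 / 3.4641016
u_res = 3.6432

3.6432


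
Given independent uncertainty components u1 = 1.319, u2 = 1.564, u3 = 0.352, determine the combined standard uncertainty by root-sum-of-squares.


uc = sqrt(1.319^2 + 1.564^2 + 0.352^2)
uc = sqrt(4.309761)
uc = 2.0760

2.0760


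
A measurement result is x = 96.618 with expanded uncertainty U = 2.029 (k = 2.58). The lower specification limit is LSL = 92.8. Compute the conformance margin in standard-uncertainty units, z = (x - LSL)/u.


u = U / k = 2.029 / 2.58 = 0.78643411
margin = |LSL - x| = |92.8 - 96.618| = 3.818
z = margin / u = 3.818 / 0.78643411
z = 4.8548

4.8548


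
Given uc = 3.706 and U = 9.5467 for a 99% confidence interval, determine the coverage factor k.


k = U / uc
k = 9.5467 / 3.706
k = 2.576

2.576


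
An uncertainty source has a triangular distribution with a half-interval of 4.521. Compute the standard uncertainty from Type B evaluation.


u_B = half_width / sqrt(6)
u_B = 4.521 / 2.4494897
u_B = 1.8457

1.8457


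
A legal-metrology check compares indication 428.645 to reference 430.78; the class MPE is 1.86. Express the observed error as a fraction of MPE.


e = indication - reference = 428.645 - 430.78 = -2.1350
|e| = 2.1350
ratio = |e| / MPE = 2.1350 / 1.86
ratio = 1.1478

1.1478


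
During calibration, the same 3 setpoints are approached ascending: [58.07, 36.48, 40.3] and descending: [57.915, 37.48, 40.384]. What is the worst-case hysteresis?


|58.07 - 57.915| = 0.1550
|36.48 - 37.48| = 1.0000
|40.3 - 40.384| = 0.0840
hysteresis = max(diffs) = 1.0000

1.0000


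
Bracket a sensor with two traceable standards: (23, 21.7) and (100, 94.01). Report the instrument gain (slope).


slope = (y2 - y1) / (x2 - x1)
= (94.01 - 21.7) / (100 - 23)
= 72.3100 / 77
= 0.9391

0.9391


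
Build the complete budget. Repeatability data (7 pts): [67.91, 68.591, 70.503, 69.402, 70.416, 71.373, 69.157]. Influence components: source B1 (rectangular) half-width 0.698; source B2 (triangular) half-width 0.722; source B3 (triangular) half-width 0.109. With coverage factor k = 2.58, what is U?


mean = (67.91 + 68.591 + 70.503 + 69.402 + 70.416 + 71.373 + 69.157) / 7 = 69.62171429
s = sqrt(sum((x - mean)^2)/(n-1)) = 1.2063117
u_A = s / sqrt(n) = 1.2063117 / sqrt(7) = 0.45594297
u_B1 = 0.698 / sqrt(3) = 0.40299049
u_B2 = 0.722 / sqrt(6) = 0.29475527
u_B3 = 0.109 / sqrt(6) = 0.044499064
uc = sqrt(0.45594297^2 + 0.40299049^2 + 0.29475527^2 + 0.044499064^2) = 0.67760325
U = k * uc = 2.58 * 0.67760325
U = 1.7482

1.7482


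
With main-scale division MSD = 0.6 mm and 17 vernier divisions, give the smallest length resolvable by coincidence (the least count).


LC = MSD / n_div
= 0.6 / 17
= 0.0353

0.0353


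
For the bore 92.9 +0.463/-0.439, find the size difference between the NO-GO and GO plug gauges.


GO = nominal - lower_tol (smallest hole = maximum material condition)
GO = 92.9 - 0.439 = 92.461
NO-GO = nominal + upper_tol (largest hole = least material condition)
NO-GO = 92.9 + 0.463 = 93.363
spread = NO-GO - GO = 93.363 - 92.461 = 0.9020

0.9020


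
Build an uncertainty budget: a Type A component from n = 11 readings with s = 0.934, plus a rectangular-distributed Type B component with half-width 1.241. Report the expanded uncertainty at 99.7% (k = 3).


u_A = s / sqrt(n) = 0.934 / sqrt(11) = 0.2816116
u_B = half_width / sqrt(3) = 1.241 / sqrt(3) = 0.71649168
uc = sqrt(u_A^2 + u_B^2) = sqrt(0.2816116^2 + 0.71649168^2) = 0.76984766
U = k * uc = 3 * 0.76984766
U = 2.3095

2.3095


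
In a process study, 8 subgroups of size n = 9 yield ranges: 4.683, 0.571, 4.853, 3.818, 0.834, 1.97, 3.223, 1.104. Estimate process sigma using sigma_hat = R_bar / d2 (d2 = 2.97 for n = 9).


R_bar = (4.683 + 0.571 + 4.853 + 3.818 + 0.834 + 1.97 + 3.223 + 1.104) / 8
R_bar = 21.056 / 8 = 2.632
sigma_hat = R_bar / d2 = 2.632 / 2.97 = 0.8862

0.8862


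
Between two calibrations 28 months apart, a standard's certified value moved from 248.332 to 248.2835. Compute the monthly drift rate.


rate = (v2 - v1) / months
= (248.2835 - 248.332) / 28
= -0.0485 / 28
= -0.0017

-0.0017


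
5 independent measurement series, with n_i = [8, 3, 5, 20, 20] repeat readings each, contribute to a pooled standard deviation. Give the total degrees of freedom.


nu = sum_i (n_i - 1)
nu = ((8 - 1) + (3 - 1) + (5 - 1) + (20 - 1) + (20 - 1))
nu = 7 + 2 + 4 + 19 + 19
nu = 51

51


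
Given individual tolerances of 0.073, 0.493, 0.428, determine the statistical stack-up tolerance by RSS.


RSS = sqrt(0.073^2 + 0.493^2 + 0.428^2)
= sqrt(0.431562)
= 0.6569

0.6569


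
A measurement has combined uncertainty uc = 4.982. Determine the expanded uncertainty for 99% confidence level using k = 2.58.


U = k * uc
U = 2.58 * 4.982
U = 12.8536

12.8536


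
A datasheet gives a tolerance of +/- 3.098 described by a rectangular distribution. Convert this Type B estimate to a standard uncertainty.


u_B = half_width / sqrt(3)
u_B = 3.098 / 1.7320508
u_B = 1.7886

1.7886


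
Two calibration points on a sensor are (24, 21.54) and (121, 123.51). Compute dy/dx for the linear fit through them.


slope = (y2 - y1) / (x2 - x1)
= (123.51 - 21.54) / (121 - 24)
= 101.9700 / 97
= 1.0512

1.0512


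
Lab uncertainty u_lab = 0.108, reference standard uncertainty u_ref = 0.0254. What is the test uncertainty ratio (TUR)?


TUR = u_lab / u_ref
= 0.108 / 0.0254
= 4.2520

4.2520


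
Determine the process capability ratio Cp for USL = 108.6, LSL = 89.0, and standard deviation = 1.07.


Cp = (USL - LSL) / (6 * sigma)
= (108.6 - 89.0) / (6 * 1.07)
= 19.6000 / 6.4200
= 3.0530

3.0530


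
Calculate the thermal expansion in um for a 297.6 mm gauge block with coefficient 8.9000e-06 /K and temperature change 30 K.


dL = L * alpha * dT
= 297.6 * 8.9000e-06 * 30
= 0.0794592 mm
dL_um = 0.0794592 * 1000 = 79.4592 um

79.4592


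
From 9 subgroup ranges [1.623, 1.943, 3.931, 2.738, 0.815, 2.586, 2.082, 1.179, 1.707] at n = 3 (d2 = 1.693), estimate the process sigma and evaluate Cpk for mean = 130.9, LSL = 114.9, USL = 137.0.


R_bar = (1.623 + 1.943 + 3.931 + 2.738 + 0.815 + 2.586 + 2.082 + 1.179 + 1.707) / 9 = 2.0671111
sigma = R_bar / d2 = 2.0671111 / 1.693 = 1.2209753
Cp = (USL - LSL)/(6*sigma) = (137.0 - 114.9)/(6*1.2209753) = 3.0167
Cpu = (137.0 - 130.9)/(3*1.2209753) = 1.6653
Cpl = (130.9 - 114.9)/(3*1.2209753) = 4.3681
Cpk = min(Cpu, Cpl) = 1.6653

1.6653


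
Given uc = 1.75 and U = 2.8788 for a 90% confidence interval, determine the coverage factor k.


k = U / uc
k = 2.8788 / 1.75
k = 1.645

1.645


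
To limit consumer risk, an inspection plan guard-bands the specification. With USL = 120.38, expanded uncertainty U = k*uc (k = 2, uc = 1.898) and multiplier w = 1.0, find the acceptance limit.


U = k * uc = 2 * 1.898 = 3.796
guard band g = w * U = 1.0 * 3.796 = 3.796
AL = USL - g = 120.38 - 3.796
AL = 116.5840

116.5840


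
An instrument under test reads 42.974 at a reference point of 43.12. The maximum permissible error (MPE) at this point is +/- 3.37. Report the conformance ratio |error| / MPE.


e = indication - reference = 42.974 - 43.12 = -0.1460
|e| = 0.1460
ratio = |e| / MPE = 0.1460 / 3.37
ratio = 0.0433

0.0433


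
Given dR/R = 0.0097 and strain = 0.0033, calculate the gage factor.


GF = (dR/R) / epsilon
= 0.0097 / 0.0033
= 2.9394

2.9394


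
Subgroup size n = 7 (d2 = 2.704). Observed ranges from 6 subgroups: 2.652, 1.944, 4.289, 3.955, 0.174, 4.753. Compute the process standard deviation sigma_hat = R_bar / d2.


R_bar = (2.652 + 1.944 + 4.289 + 3.955 + 0.174 + 4.753) / 6
R_bar = 17.767 / 6 = 2.9611667
sigma_hat = R_bar / d2 = 2.9611667 / 2.704 = 1.0951

1.0951


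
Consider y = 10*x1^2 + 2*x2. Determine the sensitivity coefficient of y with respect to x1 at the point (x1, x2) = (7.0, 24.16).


y = 10*x1^2 + 2*x2
dy/dx1 = 2*10*x1
Evaluate at x1 = 7.0: c1 = 20 * 7.0
c1 = 140.0000

140.0000


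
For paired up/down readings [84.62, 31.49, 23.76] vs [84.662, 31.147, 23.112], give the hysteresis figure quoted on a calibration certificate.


|84.62 - 84.662| = 0.0420
|31.49 - 31.147| = 0.3430
|23.76 - 23.112| = 0.6480
hysteresis = max(diffs) = 0.6480

0.6480


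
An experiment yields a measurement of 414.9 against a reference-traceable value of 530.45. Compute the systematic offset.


Systematic error = measured - true
= 414.9 - 530.45
= -115.5500

-115.5500


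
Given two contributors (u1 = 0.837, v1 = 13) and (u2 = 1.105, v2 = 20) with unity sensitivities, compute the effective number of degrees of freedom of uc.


uc = sqrt(u1^2 + u2^2) = sqrt(0.837^2 + 1.105^2) = 1.3862157
v_eff = uc^4 / (u1^4/v1 + u2^4/v2)
= 1.3862157^4 / (0.837^4/13 + 1.105^4/20)
= 3.6925234 / 0.11229871
v_eff = 32.8813

32.8813


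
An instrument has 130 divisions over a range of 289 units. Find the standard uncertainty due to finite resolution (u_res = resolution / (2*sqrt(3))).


resolution = range / divisions
resolution = 289 / 130 = 2.2230769
u_res = resolution / (2*sqrt(3))
u_res = 2.2230769 / 3.4641016
u_res = 0.6417

0.6417


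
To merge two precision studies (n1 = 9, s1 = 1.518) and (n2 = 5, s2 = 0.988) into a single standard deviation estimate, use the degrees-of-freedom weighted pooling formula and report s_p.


s_p = sqrt(((n1-1)*s1^2 + (n2-1)*s2^2) / (n1+n2-2))
numerator = (9-1)*1.518^2 + (5-1)*0.988^2 = 18.434592 + 3.904576 = 22.339168
denominator = 9 + 5 - 2 = 12
s_p^2 = 22.339168 / 12 = 1.8615973
s_p = sqrt(1.8615973) = 1.3644

1.3644


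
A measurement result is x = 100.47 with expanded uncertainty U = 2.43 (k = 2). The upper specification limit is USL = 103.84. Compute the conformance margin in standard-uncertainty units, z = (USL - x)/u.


u = U / k = 2.43 / 2 = 1.215
margin = |USL - x| = |103.84 - 100.47| = 3.37
z = margin / u = 3.37 / 1.215
z = 2.7737

2.7737


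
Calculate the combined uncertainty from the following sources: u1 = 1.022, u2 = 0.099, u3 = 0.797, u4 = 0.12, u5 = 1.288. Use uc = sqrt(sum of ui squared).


uc = sqrt(1.022^2 + 0.099^2 + 0.797^2 + 0.12^2 + 1.288^2)
uc = sqrt(3.362838)
uc = 1.8338

1.8338


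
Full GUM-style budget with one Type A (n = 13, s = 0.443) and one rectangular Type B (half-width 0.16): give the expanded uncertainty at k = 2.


u_A = s / sqrt(n) = 0.443 / sqrt(13) = 0.12286609
u_B = half_width / sqrt(3) = 0.16 / sqrt(3) = 0.092376043
uc = sqrt(u_A^2 + u_B^2) = sqrt(0.12286609^2 + 0.092376043^2) = 0.1537186
U = k * uc = 2 * 0.1537186
U = 0.3074

0.3074


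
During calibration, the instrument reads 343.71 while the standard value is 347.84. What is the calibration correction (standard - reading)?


Correction = standard - reading
= 347.84 - 343.71
= 4.1300

4.1300


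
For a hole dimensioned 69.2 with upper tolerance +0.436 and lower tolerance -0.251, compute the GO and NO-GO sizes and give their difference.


GO = nominal - lower_tol (smallest hole = maximum material condition)
GO = 69.2 - 0.251 = 68.949
NO-GO = nominal + upper_tol (largest hole = least material condition)
NO-GO = 69.2 + 0.436 = 69.636
spread = NO-GO - GO = 69.636 - 68.949 = 0.6870

0.6870


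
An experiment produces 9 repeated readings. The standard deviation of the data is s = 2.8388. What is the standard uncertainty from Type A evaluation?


u_A = s / sqrt(n)
u_A = 2.8388 / sqrt(9)
u_A = 2.8388 / 3
u_A = 0.9463

0.9463


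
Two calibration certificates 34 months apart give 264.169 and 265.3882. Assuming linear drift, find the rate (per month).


rate = (v2 - v1) / months
= (265.3882 - 264.169) / 34
= 1.2192 / 34
= 0.0359

0.0359


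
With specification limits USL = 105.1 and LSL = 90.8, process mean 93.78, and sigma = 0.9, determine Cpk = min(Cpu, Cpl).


Cpu = (USL - mean) / (3*sigma) = (105.1 - 93.78) / (3*0.9) = 4.1926
Cpl = (mean - LSL) / (3*sigma) = (93.78 - 90.8) / (3*0.9) = 1.1037
Cpk = min(Cpu, Cpl) = 1.1037

1.1037


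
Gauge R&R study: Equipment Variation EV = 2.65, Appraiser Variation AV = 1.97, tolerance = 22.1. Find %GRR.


GRR = sqrt(EV^2 + AV^2) = sqrt(2.65^2 + 1.97^2) = 3.3020297
%GRR = GRR / tol * 100 = 3.3020297 / 22.1 * 100
%GRR = 14.9413

14.9413


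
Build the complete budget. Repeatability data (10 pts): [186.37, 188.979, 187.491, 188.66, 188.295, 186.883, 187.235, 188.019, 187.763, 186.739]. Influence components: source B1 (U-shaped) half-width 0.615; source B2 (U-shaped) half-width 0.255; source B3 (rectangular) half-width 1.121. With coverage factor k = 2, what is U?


mean = (186.37 + 188.979 + 187.491 + 188.66 + 188.295 + 186.883 + 187.235 + 188.019 + 187.763 + 186.739) / 10 = 187.6434
s = sqrt(sum((x - mean)^2)/(n-1)) = 0.85667162
u_A = s / sqrt(n) = 0.85667162 / sqrt(10) = 0.27090335
u_B1 = 0.615 / sqrt(2) = 0.43487067
u_B2 = 0.255 / sqrt(2) = 0.18031223
u_B3 = 1.121 / sqrt(3) = 0.64720965
uc = sqrt(0.27090335^2 + 0.43487067^2 + 0.18031223^2 + 0.64720965^2) = 0.84492246
U = k * uc = 2 * 0.84492246
U = 1.6898

1.6898


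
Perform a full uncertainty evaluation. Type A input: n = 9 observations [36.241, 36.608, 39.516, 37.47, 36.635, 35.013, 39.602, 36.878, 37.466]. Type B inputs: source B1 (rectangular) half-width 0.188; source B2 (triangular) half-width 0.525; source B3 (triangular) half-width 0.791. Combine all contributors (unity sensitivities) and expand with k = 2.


mean = (36.241 + 36.608 + 39.516 + 37.47 + 36.635 + 35.013 + 39.602 + 36.878 + 37.466) / 9 = 37.26988889
s = sqrt(sum((x - mean)^2)/(n-1)) = 1.4878331
u_A = s / sqrt(n) = 1.4878331 / sqrt(9) = 0.49594437
u_B1 = 0.188 / sqrt(3) = 0.10854185
u_B2 = 0.525 / sqrt(6) = 0.21433035
u_B3 = 0.791 / sqrt(6) = 0.3229244
uc = sqrt(0.49594437^2 + 0.10854185^2 + 0.21433035^2 + 0.3229244^2) = 0.63871732
U = k * uc = 2 * 0.63871732
U = 1.2774

1.2774


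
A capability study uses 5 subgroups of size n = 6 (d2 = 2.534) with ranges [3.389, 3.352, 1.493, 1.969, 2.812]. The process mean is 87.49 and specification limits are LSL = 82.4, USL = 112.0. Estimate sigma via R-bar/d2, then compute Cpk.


R_bar = (3.389 + 3.352 + 1.493 + 1.969 + 2.812) / 5 = 2.603
sigma = R_bar / d2 = 2.603 / 2.534 = 1.0272297
Cp = (USL - LSL)/(6*sigma) = (112.0 - 82.4)/(6*1.0272297) = 4.8026
Cpu = (112.0 - 87.49)/(3*1.0272297) = 7.9534
Cpl = (87.49 - 82.4)/(3*1.0272297) = 1.6517
Cpk = min(Cpu, Cpl) = 1.6517

1.6517


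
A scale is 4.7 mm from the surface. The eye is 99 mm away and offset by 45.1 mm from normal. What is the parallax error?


error = h * offset / d
= 4.7 * 45.1 / 99
= 2.1411

2.1411


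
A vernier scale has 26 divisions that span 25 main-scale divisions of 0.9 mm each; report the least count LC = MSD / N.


LC = MSD / n_div
= 0.9 / 26
= 0.0346

0.0346


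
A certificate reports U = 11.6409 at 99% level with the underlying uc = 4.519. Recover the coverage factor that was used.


k = U / uc
k = 11.6409 / 4.519
k = 2.576

2.576


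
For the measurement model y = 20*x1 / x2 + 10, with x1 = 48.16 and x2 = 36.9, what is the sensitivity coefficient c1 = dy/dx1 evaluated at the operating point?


y = 20*x1 / x2 + 10
dy/dx1 = 20/x2
Evaluate at x2 = 36.9: c1 = 20 / 36.9
c1 = 0.5420

0.5420


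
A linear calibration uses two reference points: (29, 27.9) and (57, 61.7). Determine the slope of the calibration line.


slope = (y2 - y1) / (x2 - x1)
= (61.7 - 27.9) / (57 - 29)
= 33.8000 / 28
= 1.2071

1.2071


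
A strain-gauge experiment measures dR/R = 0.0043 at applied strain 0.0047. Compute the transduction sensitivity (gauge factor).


GF = (dR/R) / epsilon
= 0.0043 / 0.0047
= 0.9149

0.9149


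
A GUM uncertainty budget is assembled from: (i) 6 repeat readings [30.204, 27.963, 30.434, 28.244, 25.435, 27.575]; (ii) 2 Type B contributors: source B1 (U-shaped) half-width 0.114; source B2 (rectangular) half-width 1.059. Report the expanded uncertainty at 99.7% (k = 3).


mean = (30.204 + 27.963 + 30.434 + 28.244 + 25.435 + 27.575) / 6 = 28.30916667
s = sqrt(sum((x - mean)^2)/(n-1)) = 1.845493
u_A = s / sqrt(n) = 1.845493 / sqrt(6) = 0.75341936
u_B1 = 0.114 / sqrt(2) = 0.080610173
u_B2 = 1.059 / sqrt(3) = 0.61141394
uc = sqrt(0.75341936^2 + 0.080610173^2 + 0.61141394^2) = 0.97363532
U = k * uc = 3 * 0.97363532
U = 2.9209

2.9209


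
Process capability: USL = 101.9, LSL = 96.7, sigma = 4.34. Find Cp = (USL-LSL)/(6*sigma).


Cp = (USL - LSL) / (6 * sigma)
= (101.9 - 96.7) / (6 * 4.34)
= 5.2000 / 26.0400
= 0.1997

0.1997


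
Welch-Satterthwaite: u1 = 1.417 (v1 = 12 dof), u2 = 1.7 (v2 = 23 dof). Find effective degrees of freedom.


uc = sqrt(u1^2 + u2^2) = sqrt(1.417^2 + 1.7^2) = 2.2131175
v_eff = uc^4 / (u1^4/v1 + u2^4/v2)
= 2.2131175^4 / (1.417^4/12 + 1.7^4/23)
= 23.989317 / 0.69910297
v_eff = 34.3144

34.3144


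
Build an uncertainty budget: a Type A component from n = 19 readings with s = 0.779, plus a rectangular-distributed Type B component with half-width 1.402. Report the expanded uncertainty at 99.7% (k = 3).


u_A = s / sqrt(n) = 0.779 / sqrt(19) = 0.17871486
u_B = half_width / sqrt(3) = 1.402 / sqrt(3) = 0.80944508
uc = sqrt(u_A^2 + u_B^2) = sqrt(0.17871486^2 + 0.80944508^2) = 0.82893929
U = k * uc = 3 * 0.82893929
U = 2.4868

2.4868


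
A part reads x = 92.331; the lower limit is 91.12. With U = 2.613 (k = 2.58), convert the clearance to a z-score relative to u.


u = U / k = 2.613 / 2.58 = 1.0127907
margin = |LSL - x| = |91.12 - 92.331| = 1.211
z = margin / u = 1.211 / 1.0127907
z = 1.1957

1.1957


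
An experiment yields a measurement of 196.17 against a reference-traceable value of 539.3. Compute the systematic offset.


Systematic error = measured - true
= 196.17 - 539.3
= -343.1300

-343.1300


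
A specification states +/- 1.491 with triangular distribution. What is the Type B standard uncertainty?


u_B = half_width / sqrt(6)
u_B = 1.491 / 2.4494897
u_B = 0.6087

0.6087


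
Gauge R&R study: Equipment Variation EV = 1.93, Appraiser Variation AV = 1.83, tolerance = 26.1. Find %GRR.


GRR = sqrt(EV^2 + AV^2) = sqrt(1.93^2 + 1.83^2) = 2.6596616
%GRR = GRR / tol * 100 = 2.6596616 / 26.1 * 100
%GRR = 10.1903

10.1903


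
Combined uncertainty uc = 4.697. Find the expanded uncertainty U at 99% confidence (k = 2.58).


U = k * uc
U = 2.58 * 4.697
U = 12.1183

12.1183


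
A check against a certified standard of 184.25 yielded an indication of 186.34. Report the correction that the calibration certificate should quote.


Correction = standard - reading
= 184.25 - 186.34
= -2.0900

-2.0900


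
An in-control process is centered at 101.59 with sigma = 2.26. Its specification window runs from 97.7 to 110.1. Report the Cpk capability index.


Cpu = (USL - mean) / (3*sigma) = (110.1 - 101.59) / (3*2.26) = 1.2552
Cpl = (mean - LSL) / (3*sigma) = (101.59 - 97.7) / (3*2.26) = 0.5737
Cpk = min(Cpu, Cpl) = 0.5737

0.5737


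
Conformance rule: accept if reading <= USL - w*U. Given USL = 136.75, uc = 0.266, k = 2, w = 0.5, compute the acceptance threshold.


U = k * uc = 2 * 0.266 = 0.532
guard band g = w * U = 0.5 * 0.532 = 0.266
AL = USL - g = 136.75 - 0.266
AL = 136.4840

136.4840


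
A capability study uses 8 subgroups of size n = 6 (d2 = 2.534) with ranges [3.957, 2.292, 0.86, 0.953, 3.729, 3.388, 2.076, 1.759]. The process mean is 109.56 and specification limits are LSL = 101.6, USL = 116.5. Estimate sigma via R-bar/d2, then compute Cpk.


R_bar = (3.957 + 2.292 + 0.86 + 0.953 + 3.729 + 3.388 + 2.076 + 1.759) / 8 = 2.37675
sigma = R_bar / d2 = 2.37675 / 2.534 = 0.93794396
Cp = (USL - LSL)/(6*sigma) = (116.5 - 101.6)/(6*0.93794396) = 2.6476
Cpu = (116.5 - 109.56)/(3*0.93794396) = 2.4664
Cpl = (109.56 - 101.6)/(3*0.93794396) = 2.8289
Cpk = min(Cpu, Cpl) = 2.4664

2.4664


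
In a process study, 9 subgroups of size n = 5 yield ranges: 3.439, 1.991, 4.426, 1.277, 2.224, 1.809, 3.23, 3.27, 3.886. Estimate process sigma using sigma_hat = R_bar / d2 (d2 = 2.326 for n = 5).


R_bar = (3.439 + 1.991 + 4.426 + 1.277 + 2.224 + 1.809 + 3.23 + 3.27 + 3.886) / 9
R_bar = 25.552 / 9 = 2.8391111
sigma_hat = R_bar / d2 = 2.8391111 / 2.326 = 1.2206

1.2206


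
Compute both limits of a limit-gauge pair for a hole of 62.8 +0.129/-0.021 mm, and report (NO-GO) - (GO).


GO = nominal - lower_tol (smallest hole = maximum material condition)
GO = 62.8 - 0.021 = 62.779
NO-GO = nominal + upper_tol (largest hole = least material condition)
NO-GO = 62.8 + 0.129 = 62.929
spread = NO-GO - GO = 62.929 - 62.779 = 0.1500

0.1500


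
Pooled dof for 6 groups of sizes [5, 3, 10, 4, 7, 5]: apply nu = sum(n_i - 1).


nu = sum_i (n_i - 1)
nu = ((5 - 1) + (3 - 1) + (10 - 1) + (4 - 1) + (7 - 1) + (5 - 1))
nu = 4 + 2 + 9 + 3 + 6 + 4
nu = 28

28


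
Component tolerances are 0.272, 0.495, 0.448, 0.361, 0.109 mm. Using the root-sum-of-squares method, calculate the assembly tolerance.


RSS = sqrt(0.272^2 + 0.495^2 + 0.448^2 + 0.361^2 + 0.109^2)
= sqrt(0.661915)
= 0.8136

0.8136


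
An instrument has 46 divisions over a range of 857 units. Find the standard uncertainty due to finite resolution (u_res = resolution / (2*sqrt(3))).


resolution = range / divisions
resolution = 857 / 46 = 18.630435
u_res = resolution / (2*sqrt(3))
u_res = 18.630435 / 3.4641016
u_res = 5.3781

5.3781


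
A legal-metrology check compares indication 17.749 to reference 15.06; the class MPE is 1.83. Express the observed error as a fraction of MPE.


e = indication - reference = 17.749 - 15.06 = 2.6890
|e| = 2.6890
ratio = |e| / MPE = 2.6890 / 1.83
ratio = 1.4694

1.4694


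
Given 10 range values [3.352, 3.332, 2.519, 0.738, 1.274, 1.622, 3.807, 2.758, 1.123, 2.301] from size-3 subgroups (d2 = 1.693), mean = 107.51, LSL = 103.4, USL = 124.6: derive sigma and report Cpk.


R_bar = (3.352 + 3.332 + 2.519 + 0.738 + 1.274 + 1.622 + 3.807 + 2.758 + 1.123 + 2.301) / 10 = 2.2826
sigma = R_bar / d2 = 2.2826 / 1.693 = 1.3482575
Cp = (USL - LSL)/(6*sigma) = (124.6 - 103.4)/(6*1.3482575) = 2.6207
Cpu = (124.6 - 107.51)/(3*1.3482575) = 4.2252
Cpl = (107.51 - 103.4)/(3*1.3482575) = 1.0161
Cpk = min(Cpu, Cpl) = 1.0161

1.0161


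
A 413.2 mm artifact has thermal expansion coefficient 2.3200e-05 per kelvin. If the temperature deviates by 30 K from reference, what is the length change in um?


dL = L * alpha * dT
= 413.2 * 2.3200e-05 * 30
= 0.2875872 mm
dL_um = 0.2875872 * 1000 = 287.5872 um

287.5872


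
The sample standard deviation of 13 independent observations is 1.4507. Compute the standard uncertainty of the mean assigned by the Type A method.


u_A = s / sqrt(n)
u_A = 1.4507 / sqrt(13)
u_A = 1.4507 / 3.6055513
u_A = 0.4024

0.4024


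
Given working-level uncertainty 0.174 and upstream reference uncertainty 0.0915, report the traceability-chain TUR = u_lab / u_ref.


TUR = u_lab / u_ref
= 0.174 / 0.0915
= 1.9016

1.9016


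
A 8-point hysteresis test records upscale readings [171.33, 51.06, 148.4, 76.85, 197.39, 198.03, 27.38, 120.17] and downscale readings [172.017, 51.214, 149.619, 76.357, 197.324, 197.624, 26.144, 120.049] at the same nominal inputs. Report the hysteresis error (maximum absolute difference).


|171.33 - 172.017| = 0.6870
|51.06 - 51.214| = 0.1540
|148.4 - 149.619| = 1.2190
|76.85 - 76.357| = 0.4930
|197.39 - 197.324| = 0.0660
|198.03 - 197.624| = 0.4060
|27.38 - 26.144| = 1.2360
|120.17 - 120.049| = 0.1210
hysteresis = max(diffs) = 1.2360

1.2360


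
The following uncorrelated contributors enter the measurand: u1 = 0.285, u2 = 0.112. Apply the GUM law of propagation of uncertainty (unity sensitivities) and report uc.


uc = sqrt(0.285^2 + 0.112^2)
uc = sqrt(0.093769)
uc = 0.3062

0.3062


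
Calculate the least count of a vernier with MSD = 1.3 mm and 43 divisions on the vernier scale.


LC = MSD / n_div
= 1.3 / 43
= 0.0302

0.0302


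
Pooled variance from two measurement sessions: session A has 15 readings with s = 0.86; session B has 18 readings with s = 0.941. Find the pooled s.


s_p = sqrt(((n1-1)*s1^2 + (n2-1)*s2^2) / (n1+n2-2))
numerator = (15-1)*0.86^2 + (18-1)*0.941^2 = 10.3544 + 15.053177 = 25.407577
denominator = 15 + 18 - 2 = 31
s_p^2 = 25.407577 / 31 = 0.81959926
s_p = sqrt(0.81959926) = 0.9053

0.9053


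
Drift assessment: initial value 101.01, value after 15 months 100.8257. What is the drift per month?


rate = (v2 - v1) / months
= (100.8257 - 101.01) / 15
= -0.1843 / 15
= -0.0123

-0.0123


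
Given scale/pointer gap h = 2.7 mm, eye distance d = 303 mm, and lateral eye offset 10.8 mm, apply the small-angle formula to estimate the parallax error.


error = h * offset / d
= 2.7 * 10.8 / 303
= 0.0962

0.0962


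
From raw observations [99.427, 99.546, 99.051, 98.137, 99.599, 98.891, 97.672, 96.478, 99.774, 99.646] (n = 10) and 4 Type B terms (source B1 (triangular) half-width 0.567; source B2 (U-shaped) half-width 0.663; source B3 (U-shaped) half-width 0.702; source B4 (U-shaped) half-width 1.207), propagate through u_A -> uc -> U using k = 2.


mean = (99.427 + 99.546 + 99.051 + 98.137 + 99.599 + 98.891 + 97.672 + 96.478 + 99.774 + 99.646) / 10 = 98.8221
s = sqrt(sum((x - mean)^2)/(n-1)) = 1.0761285
u_A = s / sqrt(n) = 1.0761285 / sqrt(10) = 0.34030171
u_B1 = 0.567 / sqrt(6) = 0.23147678
u_B2 = 0.663 / sqrt(2) = 0.4688118
u_B3 = 0.702 / sqrt(2) = 0.49638896
u_B4 = 1.207 / sqrt(2) = 0.85347788
uc = sqrt(0.34030171^2 + 0.23147678^2 + 0.4688118^2 + 0.49638896^2 + 0.85347788^2) = 1.1679031
U = k * uc = 2 * 1.1679031
U = 2.3358

2.3358


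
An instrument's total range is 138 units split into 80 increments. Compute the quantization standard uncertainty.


resolution = range / divisions
resolution = 138 / 80 = 1.725
u_res = resolution / (2*sqrt(3))
u_res = 1.725 / 3.4641016
u_res = 0.4980

0.4980


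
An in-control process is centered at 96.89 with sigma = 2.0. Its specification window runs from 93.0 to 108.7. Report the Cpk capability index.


Cpu = (USL - mean) / (3*sigma) = (108.7 - 96.89) / (3*2.0) = 1.9683
Cpl = (mean - LSL) / (3*sigma) = (96.89 - 93.0) / (3*2.0) = 0.6483
Cpk = min(Cpu, Cpl) = 0.6483

0.6483


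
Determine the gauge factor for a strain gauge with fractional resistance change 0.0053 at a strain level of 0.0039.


GF = (dR/R) / epsilon
= 0.0053 / 0.0039
= 1.3590

1.3590


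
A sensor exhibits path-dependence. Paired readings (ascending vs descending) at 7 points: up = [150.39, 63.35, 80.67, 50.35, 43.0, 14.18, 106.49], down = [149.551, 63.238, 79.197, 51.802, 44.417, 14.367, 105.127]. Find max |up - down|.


|150.39 - 149.551| = 0.8390
|63.35 - 63.238| = 0.1120
|80.67 - 79.197| = 1.4730
|50.35 - 51.802| = 1.4520
|43.0 - 44.417| = 1.4170
|14.18 - 14.367| = 0.1870
|106.49 - 105.127| = 1.3630
hysteresis = max(diffs) = 1.4730

1.4730


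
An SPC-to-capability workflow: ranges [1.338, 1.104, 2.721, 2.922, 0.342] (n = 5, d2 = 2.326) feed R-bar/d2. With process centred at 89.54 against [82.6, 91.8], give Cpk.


R_bar = (1.338 + 1.104 + 2.721 + 2.922 + 0.342) / 5 = 1.6854
sigma = R_bar / d2 = 1.6854 / 2.326 = 0.72459157
Cp = (USL - LSL)/(6*sigma) = (91.8 - 82.6)/(6*0.72459157) = 2.1161
Cpu = (91.8 - 89.54)/(3*0.72459157) = 1.0397
Cpl = (89.54 - 82.6)/(3*0.72459157) = 3.1926
Cpk = min(Cpu, Cpl) = 1.0397

1.0397


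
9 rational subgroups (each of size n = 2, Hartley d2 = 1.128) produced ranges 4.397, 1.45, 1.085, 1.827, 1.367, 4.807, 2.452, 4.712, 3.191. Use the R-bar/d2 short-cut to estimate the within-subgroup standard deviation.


R_bar = (4.397 + 1.45 + 1.085 + 1.827 + 1.367 + 4.807 + 2.452 + 4.712 + 3.191) / 9
R_bar = 25.288 / 9 = 2.8097778
sigma_hat = R_bar / d2 = 2.8097778 / 1.128 = 2.4909

2.4909


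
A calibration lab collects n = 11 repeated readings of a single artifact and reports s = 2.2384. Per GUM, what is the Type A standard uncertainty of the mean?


u_A = s / sqrt(n)
u_A = 2.2384 / sqrt(11)
u_A = 2.2384 / 3.3166248
u_A = 0.6749

0.6749


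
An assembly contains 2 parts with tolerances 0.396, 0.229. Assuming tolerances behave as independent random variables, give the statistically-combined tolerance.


RSS = sqrt(0.396^2 + 0.229^2)
= sqrt(0.209257)
= 0.4574

0.4574


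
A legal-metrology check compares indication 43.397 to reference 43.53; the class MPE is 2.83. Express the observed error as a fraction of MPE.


e = indication - reference = 43.397 - 43.53 = -0.1330
|e| = 0.1330
ratio = |e| / MPE = 0.1330 / 2.83
ratio = 0.0470

0.0470


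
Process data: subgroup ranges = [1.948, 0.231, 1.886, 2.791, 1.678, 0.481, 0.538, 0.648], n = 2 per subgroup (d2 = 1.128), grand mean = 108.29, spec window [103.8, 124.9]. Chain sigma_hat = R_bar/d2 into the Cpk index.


R_bar = (1.948 + 0.231 + 1.886 + 2.791 + 1.678 + 0.481 + 0.538 + 0.648) / 8 = 1.275125
sigma = R_bar / d2 = 1.275125 / 1.128 = 1.13043
Cp = (USL - LSL)/(6*sigma) = (124.9 - 103.8)/(6*1.13043) = 3.1109
Cpu = (124.9 - 108.29)/(3*1.13043) = 4.8978
Cpl = (108.29 - 103.8)/(3*1.13043) = 1.3240
Cpk = min(Cpu, Cpl) = 1.3240

1.3240


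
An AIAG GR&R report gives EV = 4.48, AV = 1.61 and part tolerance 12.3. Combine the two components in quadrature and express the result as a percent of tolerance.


GRR = sqrt(EV^2 + AV^2) = sqrt(4.48^2 + 1.61^2) = 4.7605147
%GRR = GRR / tol * 100 = 4.7605147 / 12.3 * 100
%GRR = 38.7034

38.7034


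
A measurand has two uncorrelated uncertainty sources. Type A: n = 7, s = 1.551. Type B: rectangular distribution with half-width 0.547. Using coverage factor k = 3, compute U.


u_A = s / sqrt(n) = 1.551 / sqrt(7) = 0.5862229
u_B = half_width / sqrt(3) = 0.547 / sqrt(3) = 0.3158106
uc = sqrt(u_A^2 + u_B^2) = sqrt(0.5862229^2 + 0.3158106^2) = 0.66587808
U = k * uc = 3 * 0.66587808
U = 1.9976

1.9976


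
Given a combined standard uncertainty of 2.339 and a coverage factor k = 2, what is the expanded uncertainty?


U = k * uc
U = 2 * 2.339
U = 4.6780

4.6780


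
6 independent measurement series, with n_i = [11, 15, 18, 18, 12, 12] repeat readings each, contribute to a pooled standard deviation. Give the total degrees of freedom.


nu = sum_i (n_i - 1)
nu = ((11 - 1) + (15 - 1) + (18 - 1) + (18 - 1) + (12 - 1) + (12 - 1))
nu = 10 + 14 + 17 + 17 + 11 + 11
nu = 80

80


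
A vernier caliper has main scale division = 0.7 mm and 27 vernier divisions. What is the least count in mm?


LC = MSD / n_div
= 0.7 / 27
= 0.0259

0.0259


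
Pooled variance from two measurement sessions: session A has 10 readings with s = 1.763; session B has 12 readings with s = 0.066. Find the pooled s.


s_p = sqrt(((n1-1)*s1^2 + (n2-1)*s2^2) / (n1+n2-2))
numerator = (10-1)*1.763^2 + (12-1)*0.066^2 = 27.973521 + 0.047916 = 28.021437
denominator = 10 + 12 - 2 = 20
s_p^2 = 28.021437 / 20 = 1.4010718
s_p = sqrt(1.4010718) = 1.1837

1.1837


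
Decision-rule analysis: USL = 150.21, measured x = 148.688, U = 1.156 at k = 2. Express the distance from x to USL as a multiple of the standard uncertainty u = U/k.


u = U / k = 1.156 / 2 = 0.578
margin = |USL - x| = |150.21 - 148.688| = 1.522
z = margin / u = 1.522 / 0.578
z = 2.6332

2.6332


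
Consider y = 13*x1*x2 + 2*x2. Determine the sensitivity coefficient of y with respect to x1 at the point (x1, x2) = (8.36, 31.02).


y = 13*x1*x2 + 2*x2
dy/dx1 = 13*x2
Evaluate at x2 = 31.02: c1 = 13 * 31.02
c1 = 403.2600

403.2600


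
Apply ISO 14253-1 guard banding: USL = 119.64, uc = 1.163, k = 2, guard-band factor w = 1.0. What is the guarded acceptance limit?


U = k * uc = 2 * 1.163 = 2.326
guard band g = w * U = 1.0 * 2.326 = 2.326
AL = USL - g = 119.64 - 2.326
AL = 117.3140

117.3140


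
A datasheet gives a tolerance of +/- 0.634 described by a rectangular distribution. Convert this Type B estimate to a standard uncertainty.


u_B = half_width / sqrt(3)
u_B = 0.634 / 1.7320508
u_B = 0.3660

0.3660


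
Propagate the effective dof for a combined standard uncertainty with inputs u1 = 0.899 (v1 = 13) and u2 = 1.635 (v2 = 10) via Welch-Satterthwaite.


uc = sqrt(u1^2 + u2^2) = sqrt(0.899^2 + 1.635^2) = 1.865858
v_eff = uc^4 / (u1^4/v1 + u2^4/v2)
= 1.865858^4 / (0.899^4/13 + 1.635^4/10)
= 12.120328 / 0.76485849
v_eff = 15.8465

15.8465


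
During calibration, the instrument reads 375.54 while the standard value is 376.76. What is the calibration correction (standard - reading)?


Correction = standard - reading
= 376.76 - 375.54
= 1.2200

1.2200


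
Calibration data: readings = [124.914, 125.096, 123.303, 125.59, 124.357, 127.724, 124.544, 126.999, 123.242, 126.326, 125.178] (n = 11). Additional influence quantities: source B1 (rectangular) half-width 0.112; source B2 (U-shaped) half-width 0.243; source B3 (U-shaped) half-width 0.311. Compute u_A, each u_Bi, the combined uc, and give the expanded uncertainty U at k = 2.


mean = (124.914 + 125.096 + 123.303 + 125.59 + 124.357 + 127.724 + 124.544 + 126.999 + 123.242 + 126.326 + 125.178) / 11 = 125.2066364
s = sqrt(sum((x - mean)^2)/(n-1)) = 1.4033147
u_A = s / sqrt(n) = 1.4033147 / sqrt(11) = 0.4231153
u_B1 = 0.112 / sqrt(3) = 0.06466323
u_B2 = 0.243 / sqrt(2) = 0.17182695
u_B3 = 0.311 / sqrt(2) = 0.21991021
uc = sqrt(0.4231153^2 + 0.06466323^2 + 0.17182695^2 + 0.21991021^2) = 0.5109725
U = k * uc = 2 * 0.5109725
U = 1.0219

1.0219


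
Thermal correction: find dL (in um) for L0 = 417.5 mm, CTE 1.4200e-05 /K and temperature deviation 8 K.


dL = L * alpha * dT
= 417.5 * 1.4200e-05 * 8
= 0.0474280 mm
dL_um = 0.0474280 * 1000 = 47.4280 um

47.4280


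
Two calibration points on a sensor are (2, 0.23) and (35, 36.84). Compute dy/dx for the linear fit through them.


slope = (y2 - y1) / (x2 - x1)
= (36.84 - 0.23) / (35 - 2)
= 36.6100 / 33
= 1.1094

1.1094


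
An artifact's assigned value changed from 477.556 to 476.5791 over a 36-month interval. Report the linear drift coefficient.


rate = (v2 - v1) / months
= (476.5791 - 477.556) / 36
= -0.9769 / 36
= -0.0271

-0.0271


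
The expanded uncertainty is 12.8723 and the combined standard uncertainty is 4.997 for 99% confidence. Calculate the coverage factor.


k = U / uc
k = 12.8723 / 4.997
k = 2.576

2.576


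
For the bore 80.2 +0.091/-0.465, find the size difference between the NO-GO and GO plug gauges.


GO = nominal - lower_tol (smallest hole = maximum material condition)
GO = 80.2 - 0.465 = 79.735
NO-GO = nominal + upper_tol (largest hole = least material condition)
NO-GO = 80.2 + 0.091 = 80.291
spread = NO-GO - GO = 80.291 - 79.735 = 0.5560

0.5560


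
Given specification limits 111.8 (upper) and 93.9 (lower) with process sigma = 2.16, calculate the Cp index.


Cp = (USL - LSL) / (6 * sigma)
= (111.8 - 93.9) / (6 * 2.16)
= 17.9000 / 12.9600
= 1.3812

1.3812


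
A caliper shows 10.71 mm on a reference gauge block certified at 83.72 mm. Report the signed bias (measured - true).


Systematic error = measured - true
= 10.71 - 83.72
= -73.0100

-73.0100


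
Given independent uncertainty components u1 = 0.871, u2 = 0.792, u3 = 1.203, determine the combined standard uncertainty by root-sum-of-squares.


uc = sqrt(0.871^2 + 0.792^2 + 1.203^2)
uc = sqrt(2.833114)
uc = 1.6832

1.6832


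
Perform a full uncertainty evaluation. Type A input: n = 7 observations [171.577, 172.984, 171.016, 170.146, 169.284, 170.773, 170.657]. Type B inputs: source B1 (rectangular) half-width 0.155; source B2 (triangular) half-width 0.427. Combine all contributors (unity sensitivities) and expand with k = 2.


mean = (171.577 + 172.984 + 171.016 + 170.146 + 169.284 + 170.773 + 170.657) / 7 = 170.9195714
s = sqrt(sum((x - mean)^2)/(n-1)) = 1.159548
u_A = s / sqrt(n) = 1.159548 / sqrt(7) = 0.43826795
u_B1 = 0.155 / sqrt(3) = 0.089489292
u_B2 = 0.427 / sqrt(6) = 0.17432202
uc = sqrt(0.43826795^2 + 0.089489292^2 + 0.17432202^2) = 0.48007843
U = k * uc = 2 * 0.48007843
U = 0.9602

0.9602


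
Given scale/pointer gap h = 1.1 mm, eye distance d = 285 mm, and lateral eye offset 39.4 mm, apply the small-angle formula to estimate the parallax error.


error = h * offset / d
= 1.1 * 39.4 / 285
= 0.1521

0.1521


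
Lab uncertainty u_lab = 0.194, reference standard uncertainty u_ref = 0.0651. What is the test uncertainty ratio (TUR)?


TUR = u_lab / u_ref
= 0.194 / 0.0651
= 2.9800

2.9800


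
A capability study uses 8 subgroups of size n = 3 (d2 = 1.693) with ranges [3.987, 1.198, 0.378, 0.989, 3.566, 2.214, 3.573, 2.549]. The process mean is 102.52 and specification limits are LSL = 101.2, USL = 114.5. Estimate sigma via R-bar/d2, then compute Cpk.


R_bar = (3.987 + 1.198 + 0.378 + 0.989 + 3.566 + 2.214 + 3.573 + 2.549) / 8 = 2.30675
sigma = R_bar / d2 = 2.30675 / 1.693 = 1.3625222
Cp = (USL - LSL)/(6*sigma) = (114.5 - 101.2)/(6*1.3625222) = 1.6269
Cpu = (114.5 - 102.52)/(3*1.3625222) = 2.9308
Cpl = (102.52 - 101.2)/(3*1.3625222) = 0.3229
Cpk = min(Cpu, Cpl) = 0.3229

0.3229


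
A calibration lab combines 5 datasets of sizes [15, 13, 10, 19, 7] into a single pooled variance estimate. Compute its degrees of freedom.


nu = sum_i (n_i - 1)
nu = ((15 - 1) + (13 - 1) + (10 - 1) + (19 - 1) + (7 - 1))
nu = 14 + 12 + 9 + 18 + 6
nu = 59

59


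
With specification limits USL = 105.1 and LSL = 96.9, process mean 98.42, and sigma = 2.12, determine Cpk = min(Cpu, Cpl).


Cpu = (USL - mean) / (3*sigma) = (105.1 - 98.42) / (3*2.12) = 1.0503
Cpl = (mean - LSL) / (3*sigma) = (98.42 - 96.9) / (3*2.12) = 0.2390
Cpk = min(Cpu, Cpl) = 0.2390

0.2390


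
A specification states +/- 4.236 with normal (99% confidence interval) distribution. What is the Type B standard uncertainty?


u_B = half_width / 2.576
u_B = 4.236 / 2.576
u_B = 1.6444

1.6444


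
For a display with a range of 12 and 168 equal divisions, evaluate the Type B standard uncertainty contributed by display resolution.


resolution = range / divisions
resolution = 12 / 168 = 0.071428571
u_res = resolution / (2*sqrt(3))
u_res = 0.071428571 / 3.4641016
u_res = 0.0206

0.0206


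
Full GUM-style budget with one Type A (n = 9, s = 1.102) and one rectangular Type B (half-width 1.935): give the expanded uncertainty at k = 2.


u_A = s / sqrt(n) = 1.102 / sqrt(9) = 0.36733333
u_B = half_width / sqrt(3) = 1.935 / sqrt(3) = 1.1171728
uc = sqrt(u_A^2 + u_B^2) = sqrt(0.36733333^2 + 1.1171728^2) = 1.176014
U = k * uc = 2 * 1.176014
U = 2.3520

2.3520
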